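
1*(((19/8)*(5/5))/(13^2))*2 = 19/676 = 0.03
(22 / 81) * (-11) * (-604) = 146168 / 81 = 1804.54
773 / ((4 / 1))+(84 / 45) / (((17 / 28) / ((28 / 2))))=241019 / 1020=236.29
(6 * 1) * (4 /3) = 8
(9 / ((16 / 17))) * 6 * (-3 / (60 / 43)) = -19737 / 160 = -123.36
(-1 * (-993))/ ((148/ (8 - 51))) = -42699/ 148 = -288.51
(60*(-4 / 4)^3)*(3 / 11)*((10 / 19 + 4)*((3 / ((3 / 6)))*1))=-92880 / 209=-444.40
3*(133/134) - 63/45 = 1057/670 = 1.58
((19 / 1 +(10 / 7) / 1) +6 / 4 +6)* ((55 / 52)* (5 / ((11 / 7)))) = 9775 / 104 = 93.99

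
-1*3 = -3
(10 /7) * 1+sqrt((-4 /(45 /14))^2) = 2.67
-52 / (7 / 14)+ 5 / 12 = -1243 / 12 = -103.58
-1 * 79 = -79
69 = 69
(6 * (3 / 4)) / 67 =9 / 134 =0.07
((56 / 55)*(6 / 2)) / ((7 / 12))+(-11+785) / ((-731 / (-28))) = 32616 / 935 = 34.88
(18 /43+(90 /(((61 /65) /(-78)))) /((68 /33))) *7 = -1132976313 /44591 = -25408.18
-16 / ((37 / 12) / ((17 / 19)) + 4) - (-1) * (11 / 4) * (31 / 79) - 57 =-27873673 / 480004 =-58.07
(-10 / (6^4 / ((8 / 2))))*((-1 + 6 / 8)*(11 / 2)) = 0.04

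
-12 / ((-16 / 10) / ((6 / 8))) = 45 / 8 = 5.62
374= 374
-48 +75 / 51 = -46.53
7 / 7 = 1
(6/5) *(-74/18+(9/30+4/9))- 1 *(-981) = 24424/25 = 976.96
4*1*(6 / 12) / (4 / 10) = 5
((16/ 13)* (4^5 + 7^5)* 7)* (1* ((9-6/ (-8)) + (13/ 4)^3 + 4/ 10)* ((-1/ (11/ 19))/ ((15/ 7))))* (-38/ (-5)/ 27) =-408115177477/ 263250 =-1550295.07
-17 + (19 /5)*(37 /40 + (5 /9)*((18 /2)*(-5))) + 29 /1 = -15897 /200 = -79.48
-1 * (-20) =20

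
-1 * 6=-6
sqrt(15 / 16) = sqrt(15) / 4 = 0.97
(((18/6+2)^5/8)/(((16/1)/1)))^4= 95367431640625/268435456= 355271.37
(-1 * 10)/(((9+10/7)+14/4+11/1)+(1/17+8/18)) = -0.39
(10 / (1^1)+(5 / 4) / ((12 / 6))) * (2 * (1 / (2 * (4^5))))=85 / 8192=0.01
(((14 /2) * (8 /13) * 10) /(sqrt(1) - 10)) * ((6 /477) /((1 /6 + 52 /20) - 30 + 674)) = -11200 /120318003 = -0.00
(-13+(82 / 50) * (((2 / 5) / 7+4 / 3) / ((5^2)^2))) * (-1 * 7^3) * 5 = 1044784811 / 46875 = 22288.74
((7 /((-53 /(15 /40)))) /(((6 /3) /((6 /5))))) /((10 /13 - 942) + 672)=117 /1060000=0.00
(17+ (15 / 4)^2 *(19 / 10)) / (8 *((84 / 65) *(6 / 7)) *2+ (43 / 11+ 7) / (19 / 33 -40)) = 118306435 / 47211264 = 2.51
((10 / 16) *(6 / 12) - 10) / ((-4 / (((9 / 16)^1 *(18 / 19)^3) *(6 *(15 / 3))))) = 15254325 / 438976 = 34.75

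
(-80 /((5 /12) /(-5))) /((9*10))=32 /3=10.67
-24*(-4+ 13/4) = 18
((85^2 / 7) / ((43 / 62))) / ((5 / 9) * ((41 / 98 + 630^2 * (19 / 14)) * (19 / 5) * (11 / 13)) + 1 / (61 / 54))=44758268100 / 28938635754439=0.00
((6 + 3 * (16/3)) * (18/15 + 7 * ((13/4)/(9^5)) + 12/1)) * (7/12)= 1200383107/7085880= 169.40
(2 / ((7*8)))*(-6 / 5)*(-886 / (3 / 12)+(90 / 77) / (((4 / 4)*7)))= 151.88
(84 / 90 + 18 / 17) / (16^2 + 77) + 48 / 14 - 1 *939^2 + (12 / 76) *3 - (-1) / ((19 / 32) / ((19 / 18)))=-9957823832966 / 11293695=-881715.31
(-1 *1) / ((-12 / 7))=7 / 12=0.58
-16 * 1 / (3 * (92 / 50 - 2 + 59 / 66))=-8800 / 1211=-7.27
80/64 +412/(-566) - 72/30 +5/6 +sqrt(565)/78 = -17737/16980 +sqrt(565)/78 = -0.74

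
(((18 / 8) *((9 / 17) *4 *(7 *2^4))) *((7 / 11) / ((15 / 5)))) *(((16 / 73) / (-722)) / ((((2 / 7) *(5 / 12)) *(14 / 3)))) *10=-3048192 / 4928011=-0.62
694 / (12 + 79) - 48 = -3674 / 91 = -40.37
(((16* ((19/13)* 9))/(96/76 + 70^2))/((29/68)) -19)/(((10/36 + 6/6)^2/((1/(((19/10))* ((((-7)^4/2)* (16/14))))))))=-7071644250/1592548887839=-0.00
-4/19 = -0.21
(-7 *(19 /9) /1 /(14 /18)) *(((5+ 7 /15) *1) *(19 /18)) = -14801 /135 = -109.64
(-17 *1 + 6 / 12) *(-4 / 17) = 66 / 17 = 3.88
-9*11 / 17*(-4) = 396 / 17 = 23.29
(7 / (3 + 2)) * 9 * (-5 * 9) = -567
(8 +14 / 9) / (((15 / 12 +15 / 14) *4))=602 / 585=1.03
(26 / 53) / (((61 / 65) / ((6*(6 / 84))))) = 5070 / 22631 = 0.22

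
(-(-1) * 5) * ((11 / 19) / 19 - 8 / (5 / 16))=-46153 / 361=-127.85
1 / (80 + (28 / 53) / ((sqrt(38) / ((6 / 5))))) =6671375 / 533709118 - 5565 * sqrt(38) / 2134836472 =0.01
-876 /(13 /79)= -69204 /13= -5323.38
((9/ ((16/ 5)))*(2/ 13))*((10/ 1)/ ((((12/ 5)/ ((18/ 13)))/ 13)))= 3375/ 104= 32.45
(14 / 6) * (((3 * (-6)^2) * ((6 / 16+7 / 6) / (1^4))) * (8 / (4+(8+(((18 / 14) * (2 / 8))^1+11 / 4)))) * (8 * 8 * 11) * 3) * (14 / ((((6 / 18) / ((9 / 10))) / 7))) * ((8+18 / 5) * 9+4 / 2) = 64680659011584 / 5275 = 12261736305.51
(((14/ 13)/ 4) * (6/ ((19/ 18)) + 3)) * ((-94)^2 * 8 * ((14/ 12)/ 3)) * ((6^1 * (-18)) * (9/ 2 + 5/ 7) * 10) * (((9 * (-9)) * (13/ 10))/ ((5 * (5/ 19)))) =28965885379.20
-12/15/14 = -2/35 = -0.06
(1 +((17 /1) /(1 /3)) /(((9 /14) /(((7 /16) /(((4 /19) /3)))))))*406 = 3219377 /16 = 201211.06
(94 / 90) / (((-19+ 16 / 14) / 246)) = -26978 / 1875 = -14.39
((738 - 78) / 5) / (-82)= -66 / 41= -1.61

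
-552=-552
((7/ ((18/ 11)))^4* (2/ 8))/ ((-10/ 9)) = -75.35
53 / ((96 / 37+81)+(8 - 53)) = 1961 / 1428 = 1.37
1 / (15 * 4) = 1 / 60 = 0.02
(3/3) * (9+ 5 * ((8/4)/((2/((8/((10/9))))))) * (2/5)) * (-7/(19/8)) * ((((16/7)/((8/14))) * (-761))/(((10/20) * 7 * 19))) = 5698368/1805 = 3156.99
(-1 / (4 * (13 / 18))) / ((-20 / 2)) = 9 / 260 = 0.03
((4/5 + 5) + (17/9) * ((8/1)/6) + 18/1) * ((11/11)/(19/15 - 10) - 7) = -3311396/17685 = -187.24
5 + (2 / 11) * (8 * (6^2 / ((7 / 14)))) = 1207 / 11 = 109.73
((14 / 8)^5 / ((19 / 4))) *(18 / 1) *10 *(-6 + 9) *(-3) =-6806835 / 1216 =-5597.73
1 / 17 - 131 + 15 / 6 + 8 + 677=18923 / 34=556.56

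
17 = 17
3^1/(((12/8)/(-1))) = -2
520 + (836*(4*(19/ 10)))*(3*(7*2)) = 1336856/ 5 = 267371.20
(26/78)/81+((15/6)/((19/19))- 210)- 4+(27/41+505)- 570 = -5496335/19926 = -275.84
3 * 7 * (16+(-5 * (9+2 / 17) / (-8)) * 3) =94521 / 136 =695.01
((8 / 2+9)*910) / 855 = 2366 / 171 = 13.84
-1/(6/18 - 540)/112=3/181328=0.00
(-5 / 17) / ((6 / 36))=-30 / 17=-1.76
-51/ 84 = -17/ 28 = -0.61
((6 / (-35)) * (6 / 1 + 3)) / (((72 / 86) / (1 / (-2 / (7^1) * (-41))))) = -129 / 820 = -0.16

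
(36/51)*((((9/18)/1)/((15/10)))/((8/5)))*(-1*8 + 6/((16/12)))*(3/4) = -105/272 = -0.39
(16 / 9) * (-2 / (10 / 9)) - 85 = -441 / 5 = -88.20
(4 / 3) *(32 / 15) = 128 / 45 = 2.84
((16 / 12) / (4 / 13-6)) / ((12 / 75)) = -325 / 222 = -1.46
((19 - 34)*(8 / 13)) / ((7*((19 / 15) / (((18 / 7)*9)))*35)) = -58320 / 84721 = -0.69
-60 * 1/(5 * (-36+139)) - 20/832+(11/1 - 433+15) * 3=-26161715/21424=-1221.14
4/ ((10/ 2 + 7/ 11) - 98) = -11/ 254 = -0.04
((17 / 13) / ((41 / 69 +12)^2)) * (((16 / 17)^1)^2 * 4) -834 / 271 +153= 6781918611993 / 45227347451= 149.95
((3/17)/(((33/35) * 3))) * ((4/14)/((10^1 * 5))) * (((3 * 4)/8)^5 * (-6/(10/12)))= -729/37400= -0.02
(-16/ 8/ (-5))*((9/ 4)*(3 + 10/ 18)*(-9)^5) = -944784/ 5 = -188956.80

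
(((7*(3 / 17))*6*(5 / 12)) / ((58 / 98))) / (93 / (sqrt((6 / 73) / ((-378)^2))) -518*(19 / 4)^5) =-2462629021440 / 585472082152493899 -11519262720*sqrt(438) / 585472082152493899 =-0.00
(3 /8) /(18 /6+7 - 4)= 1 /16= 0.06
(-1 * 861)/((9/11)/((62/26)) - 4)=293601/1247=235.45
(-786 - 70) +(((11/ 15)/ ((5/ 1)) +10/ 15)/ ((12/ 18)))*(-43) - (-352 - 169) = -387.46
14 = 14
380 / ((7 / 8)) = 3040 / 7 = 434.29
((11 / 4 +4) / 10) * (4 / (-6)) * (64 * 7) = -1008 / 5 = -201.60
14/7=2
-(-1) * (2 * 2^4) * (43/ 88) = 172/ 11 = 15.64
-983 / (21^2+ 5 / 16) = -2.23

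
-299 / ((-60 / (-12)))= -299 / 5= -59.80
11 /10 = 1.10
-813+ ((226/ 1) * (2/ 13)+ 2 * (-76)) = -12093/ 13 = -930.23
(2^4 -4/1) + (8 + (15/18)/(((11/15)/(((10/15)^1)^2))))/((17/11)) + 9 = 4055/153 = 26.50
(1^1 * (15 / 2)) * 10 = 75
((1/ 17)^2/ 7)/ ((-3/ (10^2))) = -100/ 6069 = -0.02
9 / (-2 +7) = 9 / 5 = 1.80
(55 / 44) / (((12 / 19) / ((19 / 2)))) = 1805 / 96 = 18.80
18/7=2.57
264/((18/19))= 836/3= 278.67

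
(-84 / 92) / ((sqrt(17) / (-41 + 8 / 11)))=9303 * sqrt(17) / 4301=8.92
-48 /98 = -0.49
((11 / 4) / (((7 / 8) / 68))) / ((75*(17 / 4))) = 352 / 525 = 0.67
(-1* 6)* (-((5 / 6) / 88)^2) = 25 / 46464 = 0.00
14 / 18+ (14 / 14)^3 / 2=23 / 18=1.28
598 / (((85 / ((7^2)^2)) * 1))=1435798 / 85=16891.74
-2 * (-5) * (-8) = -80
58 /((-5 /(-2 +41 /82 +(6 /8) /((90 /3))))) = 1711 /100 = 17.11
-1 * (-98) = 98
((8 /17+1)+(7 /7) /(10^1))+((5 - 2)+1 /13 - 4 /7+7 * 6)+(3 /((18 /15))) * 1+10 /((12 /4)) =1204558 /23205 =51.91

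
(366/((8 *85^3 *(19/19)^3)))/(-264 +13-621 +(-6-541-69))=-61/1218424000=-0.00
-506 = -506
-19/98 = -0.19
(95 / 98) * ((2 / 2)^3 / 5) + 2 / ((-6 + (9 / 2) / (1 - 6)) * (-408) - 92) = 64921 / 333592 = 0.19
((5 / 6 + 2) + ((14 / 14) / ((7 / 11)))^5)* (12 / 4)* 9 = 11268225 / 33614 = 335.22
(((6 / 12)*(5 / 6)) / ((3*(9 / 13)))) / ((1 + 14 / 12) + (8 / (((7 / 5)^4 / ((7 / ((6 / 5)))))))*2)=22295 / 2940786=0.01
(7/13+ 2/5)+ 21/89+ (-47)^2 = 12785859/5785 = 2210.17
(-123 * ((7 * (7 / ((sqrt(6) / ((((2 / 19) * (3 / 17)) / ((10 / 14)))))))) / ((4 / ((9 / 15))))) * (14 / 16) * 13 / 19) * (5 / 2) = -11517597 * sqrt(6) / 1963840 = -14.37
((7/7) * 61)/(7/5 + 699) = 305/3502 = 0.09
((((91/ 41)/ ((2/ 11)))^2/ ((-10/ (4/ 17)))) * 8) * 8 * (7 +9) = -513024512/ 142885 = -3590.47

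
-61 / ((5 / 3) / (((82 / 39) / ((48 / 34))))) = -42517 / 780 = -54.51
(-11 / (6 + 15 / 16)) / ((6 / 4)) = -352 / 333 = -1.06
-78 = -78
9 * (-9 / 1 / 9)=-9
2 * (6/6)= 2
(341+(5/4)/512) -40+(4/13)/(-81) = 649116817/2156544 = 301.00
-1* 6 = -6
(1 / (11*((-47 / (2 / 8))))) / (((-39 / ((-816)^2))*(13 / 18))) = 998784 / 87373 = 11.43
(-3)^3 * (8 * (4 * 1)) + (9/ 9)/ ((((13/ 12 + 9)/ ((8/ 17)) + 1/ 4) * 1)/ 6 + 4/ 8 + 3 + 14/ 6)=-863.89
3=3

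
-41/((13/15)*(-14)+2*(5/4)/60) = 4920/1451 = 3.39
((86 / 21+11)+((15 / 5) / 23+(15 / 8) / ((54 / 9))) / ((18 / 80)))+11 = 81329 / 2898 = 28.06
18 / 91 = 0.20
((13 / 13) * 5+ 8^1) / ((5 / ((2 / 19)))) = 26 / 95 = 0.27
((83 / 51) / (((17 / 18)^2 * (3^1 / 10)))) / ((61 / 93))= 2778840 / 299693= 9.27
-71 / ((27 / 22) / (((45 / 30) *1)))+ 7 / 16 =-12433 / 144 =-86.34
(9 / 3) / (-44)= -3 / 44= -0.07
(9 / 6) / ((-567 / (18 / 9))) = -0.01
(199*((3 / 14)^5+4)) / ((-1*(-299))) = 32935097 / 12369952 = 2.66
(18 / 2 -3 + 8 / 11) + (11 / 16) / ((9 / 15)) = 4157 / 528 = 7.87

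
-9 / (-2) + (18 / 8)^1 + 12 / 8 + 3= 45 / 4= 11.25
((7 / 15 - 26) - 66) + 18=-1103 / 15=-73.53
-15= -15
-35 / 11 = -3.18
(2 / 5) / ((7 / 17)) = 34 / 35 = 0.97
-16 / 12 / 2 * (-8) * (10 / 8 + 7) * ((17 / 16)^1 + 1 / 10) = 1023 / 20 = 51.15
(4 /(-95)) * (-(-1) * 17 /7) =-68 /665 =-0.10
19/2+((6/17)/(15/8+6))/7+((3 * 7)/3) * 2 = 117485/4998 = 23.51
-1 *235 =-235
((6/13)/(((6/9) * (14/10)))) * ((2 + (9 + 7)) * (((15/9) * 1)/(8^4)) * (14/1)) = 675/13312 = 0.05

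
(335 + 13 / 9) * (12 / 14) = 6056 / 21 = 288.38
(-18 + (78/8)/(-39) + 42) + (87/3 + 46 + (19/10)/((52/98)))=13303/130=102.33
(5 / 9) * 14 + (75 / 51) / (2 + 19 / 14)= 8.22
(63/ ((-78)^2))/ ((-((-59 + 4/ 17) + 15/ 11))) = 1309/ 7256184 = 0.00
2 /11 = 0.18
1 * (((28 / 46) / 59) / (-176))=-7 / 119416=-0.00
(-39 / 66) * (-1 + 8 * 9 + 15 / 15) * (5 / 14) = -1170 / 77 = -15.19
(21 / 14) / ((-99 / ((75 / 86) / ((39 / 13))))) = -25 / 5676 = -0.00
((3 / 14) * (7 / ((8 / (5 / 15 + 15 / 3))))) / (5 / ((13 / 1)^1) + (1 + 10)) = 0.09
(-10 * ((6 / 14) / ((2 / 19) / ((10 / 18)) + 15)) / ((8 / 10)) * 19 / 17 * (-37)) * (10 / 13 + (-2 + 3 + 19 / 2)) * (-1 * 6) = -39664875 / 40222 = -986.15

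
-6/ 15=-2/ 5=-0.40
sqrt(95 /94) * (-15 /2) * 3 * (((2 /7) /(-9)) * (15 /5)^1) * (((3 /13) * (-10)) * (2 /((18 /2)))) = -50 * sqrt(8930) /4277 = -1.10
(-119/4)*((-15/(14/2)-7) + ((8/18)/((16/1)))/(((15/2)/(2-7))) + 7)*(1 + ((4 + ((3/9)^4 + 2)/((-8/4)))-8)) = -9013961/34992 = -257.60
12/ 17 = 0.71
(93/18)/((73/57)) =4.03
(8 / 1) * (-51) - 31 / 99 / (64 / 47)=-2586545 / 6336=-408.23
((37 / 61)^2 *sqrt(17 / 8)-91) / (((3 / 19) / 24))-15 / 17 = -235159 / 17 + 52022 *sqrt(34) / 3721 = -13751.36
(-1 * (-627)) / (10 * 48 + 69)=209 / 183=1.14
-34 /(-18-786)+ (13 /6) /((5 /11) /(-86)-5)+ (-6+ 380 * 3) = 2157791509 /1903470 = 1133.61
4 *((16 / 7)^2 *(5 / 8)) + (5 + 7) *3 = 2404 / 49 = 49.06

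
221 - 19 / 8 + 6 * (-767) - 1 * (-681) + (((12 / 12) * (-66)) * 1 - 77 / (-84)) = -3767.46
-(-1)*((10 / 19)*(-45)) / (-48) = 75 / 152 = 0.49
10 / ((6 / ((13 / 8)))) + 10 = 305 / 24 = 12.71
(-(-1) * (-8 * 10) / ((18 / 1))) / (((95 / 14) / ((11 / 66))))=-56 / 513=-0.11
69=69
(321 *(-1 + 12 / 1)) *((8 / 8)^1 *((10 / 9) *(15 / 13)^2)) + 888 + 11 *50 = 1125772 / 169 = 6661.37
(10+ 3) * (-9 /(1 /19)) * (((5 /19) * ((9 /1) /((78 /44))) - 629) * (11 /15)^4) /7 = 2269838153 /39375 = 57646.68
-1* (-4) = 4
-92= -92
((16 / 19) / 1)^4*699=45809664 / 130321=351.51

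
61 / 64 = 0.95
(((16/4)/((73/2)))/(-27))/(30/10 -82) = 8/155709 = 0.00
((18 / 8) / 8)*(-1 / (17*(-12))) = 0.00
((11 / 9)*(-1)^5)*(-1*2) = 22 / 9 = 2.44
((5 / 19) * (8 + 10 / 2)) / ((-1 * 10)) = -13 / 38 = -0.34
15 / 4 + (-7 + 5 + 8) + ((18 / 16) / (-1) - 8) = 5 / 8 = 0.62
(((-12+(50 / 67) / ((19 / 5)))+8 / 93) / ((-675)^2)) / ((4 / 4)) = -1387234 / 53940988125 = -0.00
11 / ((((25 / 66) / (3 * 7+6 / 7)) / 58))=6442524 / 175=36814.42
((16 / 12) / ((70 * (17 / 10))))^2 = 16 / 127449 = 0.00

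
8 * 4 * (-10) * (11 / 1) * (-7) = 24640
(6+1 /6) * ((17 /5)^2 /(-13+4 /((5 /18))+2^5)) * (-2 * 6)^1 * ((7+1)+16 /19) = -3592848 /15865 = -226.46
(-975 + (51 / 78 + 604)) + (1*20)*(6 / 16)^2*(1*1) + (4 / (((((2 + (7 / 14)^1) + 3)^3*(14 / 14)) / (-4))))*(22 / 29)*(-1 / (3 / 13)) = -804065345 / 2189616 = -367.22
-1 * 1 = -1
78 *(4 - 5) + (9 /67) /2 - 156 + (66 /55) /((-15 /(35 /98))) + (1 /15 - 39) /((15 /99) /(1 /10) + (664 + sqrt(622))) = -264319527980469 /1129474141670 + 105996 *sqrt(622) /1204130215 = -234.02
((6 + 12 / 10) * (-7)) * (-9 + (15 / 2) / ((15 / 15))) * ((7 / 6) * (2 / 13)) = 882 / 65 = 13.57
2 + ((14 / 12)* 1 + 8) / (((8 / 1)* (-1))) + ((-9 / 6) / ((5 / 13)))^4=1741487 / 7500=232.20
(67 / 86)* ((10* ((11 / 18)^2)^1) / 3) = 40535 / 41796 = 0.97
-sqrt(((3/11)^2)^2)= -9/121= -0.07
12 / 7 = 1.71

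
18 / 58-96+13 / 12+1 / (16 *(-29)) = -131695 / 1392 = -94.61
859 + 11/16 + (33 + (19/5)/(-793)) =56631791/63440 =892.68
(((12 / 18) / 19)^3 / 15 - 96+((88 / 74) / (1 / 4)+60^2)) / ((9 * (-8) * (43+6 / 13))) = -586035841261 / 522647054775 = -1.12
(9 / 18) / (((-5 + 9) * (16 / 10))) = 5 / 64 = 0.08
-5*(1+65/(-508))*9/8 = -19935/4064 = -4.91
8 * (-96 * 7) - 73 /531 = -2854729 /531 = -5376.14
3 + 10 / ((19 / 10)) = 157 / 19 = 8.26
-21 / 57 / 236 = -7 / 4484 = -0.00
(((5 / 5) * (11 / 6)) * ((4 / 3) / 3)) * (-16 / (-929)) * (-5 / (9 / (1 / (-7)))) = 1760 / 1580229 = 0.00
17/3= 5.67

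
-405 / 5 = -81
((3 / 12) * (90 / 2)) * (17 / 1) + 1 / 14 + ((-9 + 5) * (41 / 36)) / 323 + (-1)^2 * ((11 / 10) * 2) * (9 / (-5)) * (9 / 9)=381233071 / 2034900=187.35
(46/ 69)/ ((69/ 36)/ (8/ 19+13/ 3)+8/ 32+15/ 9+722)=271/ 294436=0.00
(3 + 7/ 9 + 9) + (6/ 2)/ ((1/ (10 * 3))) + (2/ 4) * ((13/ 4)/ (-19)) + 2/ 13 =1829015/ 17784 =102.85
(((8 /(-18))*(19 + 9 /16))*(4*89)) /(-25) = 27857 /225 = 123.81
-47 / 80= -0.59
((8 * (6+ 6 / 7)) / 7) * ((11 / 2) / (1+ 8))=704 / 147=4.79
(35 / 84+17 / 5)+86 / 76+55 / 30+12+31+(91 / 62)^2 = 4741483 / 91295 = 51.94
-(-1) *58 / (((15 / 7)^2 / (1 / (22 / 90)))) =2842 / 55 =51.67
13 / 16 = 0.81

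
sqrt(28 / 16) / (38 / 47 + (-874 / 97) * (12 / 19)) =-4559 * sqrt(7) / 44516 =-0.27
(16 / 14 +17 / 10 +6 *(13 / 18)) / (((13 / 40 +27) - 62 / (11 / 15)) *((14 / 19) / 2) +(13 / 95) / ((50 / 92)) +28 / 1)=31496300 / 31471629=1.00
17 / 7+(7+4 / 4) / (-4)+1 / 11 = 40 / 77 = 0.52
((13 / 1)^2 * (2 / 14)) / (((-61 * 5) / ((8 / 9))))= -1352 / 19215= -0.07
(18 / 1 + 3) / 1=21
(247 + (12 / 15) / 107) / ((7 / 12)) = 1585788 / 3745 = 423.44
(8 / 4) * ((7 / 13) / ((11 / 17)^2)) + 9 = 18203 / 1573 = 11.57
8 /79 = 0.10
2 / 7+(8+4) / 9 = 34 / 21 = 1.62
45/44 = 1.02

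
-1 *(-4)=4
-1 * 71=-71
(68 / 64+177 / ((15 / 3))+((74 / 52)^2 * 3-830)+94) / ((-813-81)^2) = -9375607 / 10805670720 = -0.00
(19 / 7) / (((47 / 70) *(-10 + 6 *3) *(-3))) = -95 / 564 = -0.17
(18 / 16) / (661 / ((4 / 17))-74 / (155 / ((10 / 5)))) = 465 / 1160762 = 0.00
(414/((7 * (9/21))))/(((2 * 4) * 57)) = 23/76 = 0.30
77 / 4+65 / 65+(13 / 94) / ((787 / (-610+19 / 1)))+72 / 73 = 228247071 / 10800788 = 21.13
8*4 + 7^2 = 81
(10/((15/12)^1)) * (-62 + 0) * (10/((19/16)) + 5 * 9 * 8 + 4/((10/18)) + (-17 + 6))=-17180944/95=-180852.04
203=203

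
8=8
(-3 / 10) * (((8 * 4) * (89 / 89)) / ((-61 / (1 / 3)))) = 16 / 305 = 0.05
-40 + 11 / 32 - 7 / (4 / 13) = -1997 / 32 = -62.41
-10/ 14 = -5/ 7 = -0.71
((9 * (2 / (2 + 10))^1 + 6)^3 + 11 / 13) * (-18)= -395667 / 52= -7608.98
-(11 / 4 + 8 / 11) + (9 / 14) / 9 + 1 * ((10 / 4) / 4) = -1713 / 616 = -2.78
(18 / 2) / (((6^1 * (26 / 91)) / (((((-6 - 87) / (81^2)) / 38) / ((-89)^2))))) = -0.00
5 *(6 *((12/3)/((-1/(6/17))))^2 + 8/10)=18436/289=63.79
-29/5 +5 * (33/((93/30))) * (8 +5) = 106351/155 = 686.14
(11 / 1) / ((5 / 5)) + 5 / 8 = 93 / 8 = 11.62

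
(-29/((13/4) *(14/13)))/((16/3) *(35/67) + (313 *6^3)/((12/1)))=-5829/3965479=-0.00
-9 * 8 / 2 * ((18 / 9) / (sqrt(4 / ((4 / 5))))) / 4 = -18 * sqrt(5) / 5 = -8.05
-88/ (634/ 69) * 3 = -9108/ 317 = -28.73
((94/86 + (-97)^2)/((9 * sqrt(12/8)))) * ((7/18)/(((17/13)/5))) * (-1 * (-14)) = 25269790 * sqrt(6)/3483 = 17771.49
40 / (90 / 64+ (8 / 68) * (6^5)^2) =21760 / 3869836029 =0.00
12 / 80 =3 / 20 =0.15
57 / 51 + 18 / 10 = 248 / 85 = 2.92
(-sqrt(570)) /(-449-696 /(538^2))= 72361 * sqrt(570) /32490263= 0.05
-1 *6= -6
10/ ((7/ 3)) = 4.29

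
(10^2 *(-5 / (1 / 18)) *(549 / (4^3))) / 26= -617625 / 208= -2969.35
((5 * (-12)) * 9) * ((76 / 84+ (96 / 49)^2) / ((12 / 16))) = -8199600 / 2401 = -3415.08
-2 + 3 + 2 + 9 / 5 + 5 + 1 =10.80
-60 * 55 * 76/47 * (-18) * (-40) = -180576000/47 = -3842042.55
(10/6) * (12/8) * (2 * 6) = 30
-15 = -15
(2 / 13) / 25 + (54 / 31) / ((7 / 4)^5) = 19013234 / 169330525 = 0.11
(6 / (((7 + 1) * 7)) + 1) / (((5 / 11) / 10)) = 341 / 14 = 24.36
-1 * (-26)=26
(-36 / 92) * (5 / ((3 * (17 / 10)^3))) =-15000 / 112999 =-0.13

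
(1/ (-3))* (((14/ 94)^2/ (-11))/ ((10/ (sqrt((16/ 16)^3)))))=49/ 728970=0.00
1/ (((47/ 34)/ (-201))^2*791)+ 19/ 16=780455957/ 27957104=27.92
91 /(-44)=-91 /44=-2.07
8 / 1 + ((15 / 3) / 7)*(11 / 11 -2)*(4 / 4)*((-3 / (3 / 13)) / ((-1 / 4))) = -204 / 7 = -29.14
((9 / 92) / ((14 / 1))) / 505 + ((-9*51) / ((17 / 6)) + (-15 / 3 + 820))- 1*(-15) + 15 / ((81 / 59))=11923215883 / 17561880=678.93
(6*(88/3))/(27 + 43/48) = 8448/1339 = 6.31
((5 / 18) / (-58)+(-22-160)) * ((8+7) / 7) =-390.01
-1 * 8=-8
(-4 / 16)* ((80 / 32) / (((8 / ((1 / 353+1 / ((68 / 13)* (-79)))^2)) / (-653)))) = 2001735585 / 230144919798784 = 0.00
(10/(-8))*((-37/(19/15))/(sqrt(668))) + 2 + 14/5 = 2775*sqrt(167)/25384 + 24/5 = 6.21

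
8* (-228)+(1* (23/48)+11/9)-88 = -275083/144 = -1910.30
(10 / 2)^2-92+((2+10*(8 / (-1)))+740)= 595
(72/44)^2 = 324/121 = 2.68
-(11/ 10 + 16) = -171/ 10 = -17.10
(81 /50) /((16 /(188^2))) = 178929 /50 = 3578.58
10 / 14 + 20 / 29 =285 / 203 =1.40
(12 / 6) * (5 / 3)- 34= -92 / 3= -30.67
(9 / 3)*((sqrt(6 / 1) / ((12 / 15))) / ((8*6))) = 5*sqrt(6) / 64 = 0.19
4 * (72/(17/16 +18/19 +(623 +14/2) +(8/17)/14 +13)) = 10418688/23335093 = 0.45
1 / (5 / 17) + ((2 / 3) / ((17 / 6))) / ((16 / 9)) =1201 / 340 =3.53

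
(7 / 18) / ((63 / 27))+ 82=493 / 6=82.17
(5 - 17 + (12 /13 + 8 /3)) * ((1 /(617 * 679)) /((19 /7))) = -328 /44348109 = -0.00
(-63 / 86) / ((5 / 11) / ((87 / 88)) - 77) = 5481 / 572674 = 0.01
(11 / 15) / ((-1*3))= -11 / 45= -0.24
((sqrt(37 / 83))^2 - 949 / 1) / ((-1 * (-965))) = -15746 / 16019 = -0.98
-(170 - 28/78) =-6616/39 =-169.64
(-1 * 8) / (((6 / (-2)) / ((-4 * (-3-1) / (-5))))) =-128 / 15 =-8.53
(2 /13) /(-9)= -2 /117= -0.02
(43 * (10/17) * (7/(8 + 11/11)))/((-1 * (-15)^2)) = -602/6885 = -0.09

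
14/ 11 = 1.27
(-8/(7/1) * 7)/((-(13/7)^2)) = 392/169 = 2.32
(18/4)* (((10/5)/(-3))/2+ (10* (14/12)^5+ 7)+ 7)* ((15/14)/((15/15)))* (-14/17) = -685855/4896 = -140.08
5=5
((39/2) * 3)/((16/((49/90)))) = 637/320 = 1.99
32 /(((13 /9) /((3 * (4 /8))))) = 432 /13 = 33.23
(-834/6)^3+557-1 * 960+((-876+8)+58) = -2686832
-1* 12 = -12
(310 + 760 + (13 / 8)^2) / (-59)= -68649 / 3776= -18.18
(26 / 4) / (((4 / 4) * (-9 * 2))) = -13 / 36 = -0.36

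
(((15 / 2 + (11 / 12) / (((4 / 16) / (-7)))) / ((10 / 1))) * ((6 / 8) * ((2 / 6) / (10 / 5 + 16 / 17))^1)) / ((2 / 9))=-5559 / 8000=-0.69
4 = 4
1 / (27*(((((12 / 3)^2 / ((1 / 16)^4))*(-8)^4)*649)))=1 / 75260711927808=0.00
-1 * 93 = -93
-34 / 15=-2.27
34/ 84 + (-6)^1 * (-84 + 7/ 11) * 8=1848859/ 462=4001.86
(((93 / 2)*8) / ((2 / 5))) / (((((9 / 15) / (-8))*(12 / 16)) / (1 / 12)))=-12400 / 9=-1377.78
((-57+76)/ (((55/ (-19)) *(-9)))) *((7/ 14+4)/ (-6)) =-361/ 660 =-0.55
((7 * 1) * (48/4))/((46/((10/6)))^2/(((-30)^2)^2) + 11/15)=47250000/413029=114.40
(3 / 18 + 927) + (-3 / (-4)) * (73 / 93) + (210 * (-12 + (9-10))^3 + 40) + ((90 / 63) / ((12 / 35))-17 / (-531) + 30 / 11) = -333456962987 / 724284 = -460395.32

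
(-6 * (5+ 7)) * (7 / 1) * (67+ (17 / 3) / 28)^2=-2276144.64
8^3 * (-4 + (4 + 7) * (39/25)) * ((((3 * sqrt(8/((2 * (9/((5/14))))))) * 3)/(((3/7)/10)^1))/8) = 42112 * sqrt(70)/5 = 70466.85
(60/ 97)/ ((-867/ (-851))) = 17020/ 28033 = 0.61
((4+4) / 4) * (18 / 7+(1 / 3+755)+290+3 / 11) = 484258 / 231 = 2096.35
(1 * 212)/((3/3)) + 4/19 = 4032/19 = 212.21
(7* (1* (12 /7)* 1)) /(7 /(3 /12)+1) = 12 /29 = 0.41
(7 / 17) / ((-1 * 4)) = -7 / 68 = -0.10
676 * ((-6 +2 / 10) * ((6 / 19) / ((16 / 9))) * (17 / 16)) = -2249559 / 3040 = -739.99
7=7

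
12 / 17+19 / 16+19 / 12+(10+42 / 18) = 12901 / 816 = 15.81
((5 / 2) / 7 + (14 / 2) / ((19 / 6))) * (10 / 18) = 3415 / 2394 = 1.43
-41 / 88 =-0.47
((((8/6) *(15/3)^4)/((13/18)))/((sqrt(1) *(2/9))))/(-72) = -1875/26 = -72.12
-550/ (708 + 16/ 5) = -1375/ 1778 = -0.77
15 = 15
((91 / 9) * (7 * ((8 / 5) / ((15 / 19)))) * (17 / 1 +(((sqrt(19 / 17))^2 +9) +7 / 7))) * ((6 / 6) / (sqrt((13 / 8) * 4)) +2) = 3560144 * sqrt(26) / 11475 +92563744 / 11475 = 9648.54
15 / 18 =5 / 6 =0.83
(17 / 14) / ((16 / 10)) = 85 / 112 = 0.76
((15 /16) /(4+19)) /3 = 5 /368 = 0.01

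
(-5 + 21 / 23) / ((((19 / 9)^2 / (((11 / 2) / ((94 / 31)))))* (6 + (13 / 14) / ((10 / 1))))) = -1933470 / 7082459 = -0.27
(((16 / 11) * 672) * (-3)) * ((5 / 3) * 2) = -107520 / 11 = -9774.55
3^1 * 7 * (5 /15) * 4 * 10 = 280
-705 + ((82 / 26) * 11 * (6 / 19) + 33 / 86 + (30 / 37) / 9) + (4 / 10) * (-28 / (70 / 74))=-705.41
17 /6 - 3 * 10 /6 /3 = 7 /6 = 1.17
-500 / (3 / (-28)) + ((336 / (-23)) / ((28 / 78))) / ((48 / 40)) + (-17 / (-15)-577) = 4056.89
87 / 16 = 5.44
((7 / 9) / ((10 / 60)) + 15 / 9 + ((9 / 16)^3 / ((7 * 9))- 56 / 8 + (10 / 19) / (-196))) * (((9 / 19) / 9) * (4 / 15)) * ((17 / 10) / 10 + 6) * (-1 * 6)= 4704719401 / 13585152000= 0.35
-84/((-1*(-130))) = -0.65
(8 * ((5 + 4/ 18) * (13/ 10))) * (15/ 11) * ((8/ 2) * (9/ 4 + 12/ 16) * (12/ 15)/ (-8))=-4888/ 55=-88.87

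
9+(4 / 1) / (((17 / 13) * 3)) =10.02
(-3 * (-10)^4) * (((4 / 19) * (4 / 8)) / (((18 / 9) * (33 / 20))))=-200000 / 209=-956.94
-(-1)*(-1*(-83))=83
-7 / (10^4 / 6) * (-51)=0.21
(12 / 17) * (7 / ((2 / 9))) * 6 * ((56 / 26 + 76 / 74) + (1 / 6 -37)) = -2159514 / 481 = -4489.63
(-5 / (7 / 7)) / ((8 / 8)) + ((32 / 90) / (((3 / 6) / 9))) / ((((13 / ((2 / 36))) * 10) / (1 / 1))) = -14617 / 2925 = -5.00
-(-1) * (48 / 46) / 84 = 2 / 161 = 0.01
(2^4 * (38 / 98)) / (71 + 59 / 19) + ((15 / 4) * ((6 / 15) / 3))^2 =1439 / 4312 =0.33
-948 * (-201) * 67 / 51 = 4255572 / 17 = 250327.76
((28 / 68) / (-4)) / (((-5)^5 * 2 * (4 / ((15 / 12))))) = 7 / 1360000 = 0.00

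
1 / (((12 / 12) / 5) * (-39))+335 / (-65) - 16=-830 / 39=-21.28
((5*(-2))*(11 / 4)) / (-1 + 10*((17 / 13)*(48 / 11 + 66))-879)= -1573 / 2296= -0.69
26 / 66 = 13 / 33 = 0.39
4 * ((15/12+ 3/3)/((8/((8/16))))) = 9/16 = 0.56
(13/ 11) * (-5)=-5.91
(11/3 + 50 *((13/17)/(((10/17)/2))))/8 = 401/24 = 16.71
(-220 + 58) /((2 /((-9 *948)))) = 691092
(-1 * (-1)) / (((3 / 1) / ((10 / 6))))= 5 / 9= 0.56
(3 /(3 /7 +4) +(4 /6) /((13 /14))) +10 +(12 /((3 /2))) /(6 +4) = 73721 /6045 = 12.20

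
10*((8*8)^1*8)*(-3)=-15360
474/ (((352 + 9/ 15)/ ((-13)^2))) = 400530/ 1763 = 227.19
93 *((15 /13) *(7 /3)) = 3255 /13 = 250.38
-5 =-5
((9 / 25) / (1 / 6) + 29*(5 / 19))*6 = 27906 / 475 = 58.75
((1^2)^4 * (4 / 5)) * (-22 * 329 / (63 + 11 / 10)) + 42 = -30982 / 641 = -48.33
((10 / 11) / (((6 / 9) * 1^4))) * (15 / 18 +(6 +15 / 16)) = 1865 / 176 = 10.60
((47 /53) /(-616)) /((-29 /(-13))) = -0.00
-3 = -3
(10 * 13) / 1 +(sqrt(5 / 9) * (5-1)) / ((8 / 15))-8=5 * sqrt(5) / 2 +122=127.59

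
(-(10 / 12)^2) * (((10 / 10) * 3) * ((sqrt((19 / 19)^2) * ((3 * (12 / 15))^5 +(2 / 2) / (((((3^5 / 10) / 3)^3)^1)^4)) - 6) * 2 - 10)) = -17106472082939972847766809977 / 59824832307654382397520750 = -285.94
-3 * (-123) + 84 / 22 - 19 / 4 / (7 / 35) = 15359 / 44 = 349.07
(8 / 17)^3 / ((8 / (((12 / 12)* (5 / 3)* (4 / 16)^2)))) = 20 / 14739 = 0.00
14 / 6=7 / 3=2.33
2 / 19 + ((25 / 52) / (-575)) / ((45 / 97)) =105797 / 1022580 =0.10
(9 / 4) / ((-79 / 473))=-4257 / 316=-13.47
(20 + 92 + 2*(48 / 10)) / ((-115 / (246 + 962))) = -1277.33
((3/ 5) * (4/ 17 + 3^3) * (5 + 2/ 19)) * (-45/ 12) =-404199/ 1292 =-312.85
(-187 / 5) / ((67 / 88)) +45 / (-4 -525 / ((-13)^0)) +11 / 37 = -320701698 / 6556955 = -48.91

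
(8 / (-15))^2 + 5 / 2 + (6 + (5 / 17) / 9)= 67451 / 7650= 8.82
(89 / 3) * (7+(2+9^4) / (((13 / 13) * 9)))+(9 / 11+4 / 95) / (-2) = 1232477987 / 56430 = 21840.83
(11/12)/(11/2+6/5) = 55/402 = 0.14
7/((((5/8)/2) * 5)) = 112/25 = 4.48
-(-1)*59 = 59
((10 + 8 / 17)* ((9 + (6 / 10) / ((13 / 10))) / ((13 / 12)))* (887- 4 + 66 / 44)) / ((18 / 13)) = 12910162 / 221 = 58417.02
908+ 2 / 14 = 6357 / 7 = 908.14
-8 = -8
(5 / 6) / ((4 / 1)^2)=5 / 96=0.05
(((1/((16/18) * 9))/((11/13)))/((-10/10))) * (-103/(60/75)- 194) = 16783/352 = 47.68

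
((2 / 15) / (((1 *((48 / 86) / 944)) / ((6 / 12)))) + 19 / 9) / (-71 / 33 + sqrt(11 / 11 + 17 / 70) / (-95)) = -170024520050 / 3184557007 + 11883531 *sqrt(6090) / 3184557007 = -53.10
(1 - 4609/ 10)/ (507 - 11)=-0.93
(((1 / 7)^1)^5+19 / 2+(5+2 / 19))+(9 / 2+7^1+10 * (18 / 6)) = 17916281 / 319333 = 56.11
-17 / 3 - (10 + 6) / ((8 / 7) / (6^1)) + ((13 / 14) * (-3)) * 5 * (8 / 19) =-38117 / 399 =-95.53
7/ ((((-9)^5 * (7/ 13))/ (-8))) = 104/ 59049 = 0.00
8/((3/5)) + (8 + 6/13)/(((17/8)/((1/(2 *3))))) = 9280/663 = 14.00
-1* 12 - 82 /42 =-293 /21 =-13.95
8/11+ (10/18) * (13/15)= 359/297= 1.21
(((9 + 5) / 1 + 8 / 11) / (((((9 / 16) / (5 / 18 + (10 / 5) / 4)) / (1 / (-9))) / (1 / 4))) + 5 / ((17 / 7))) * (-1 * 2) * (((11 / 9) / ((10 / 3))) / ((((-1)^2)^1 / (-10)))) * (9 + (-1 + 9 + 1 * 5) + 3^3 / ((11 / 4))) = 1759100 / 5049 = 348.41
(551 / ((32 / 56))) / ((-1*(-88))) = 3857 / 352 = 10.96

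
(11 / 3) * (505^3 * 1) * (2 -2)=0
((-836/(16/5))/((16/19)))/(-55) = 361/64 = 5.64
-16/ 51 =-0.31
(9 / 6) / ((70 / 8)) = 6 / 35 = 0.17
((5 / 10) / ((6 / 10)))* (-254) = -635 / 3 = -211.67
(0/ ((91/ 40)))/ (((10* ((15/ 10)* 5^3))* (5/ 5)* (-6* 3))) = 0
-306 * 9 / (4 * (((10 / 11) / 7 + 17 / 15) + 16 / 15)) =-176715 / 598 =-295.51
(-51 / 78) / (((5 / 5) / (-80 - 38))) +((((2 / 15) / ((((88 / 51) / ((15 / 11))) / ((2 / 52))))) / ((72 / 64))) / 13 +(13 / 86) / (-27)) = 3663210839 / 47482578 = 77.15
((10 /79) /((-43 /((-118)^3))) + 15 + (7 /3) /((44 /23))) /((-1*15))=-2176075217 /6726060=-323.53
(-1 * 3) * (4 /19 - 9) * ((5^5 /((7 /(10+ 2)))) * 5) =706296.99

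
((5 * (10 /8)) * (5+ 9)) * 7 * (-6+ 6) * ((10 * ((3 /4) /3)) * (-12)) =0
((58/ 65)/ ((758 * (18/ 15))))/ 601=29/ 17766762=0.00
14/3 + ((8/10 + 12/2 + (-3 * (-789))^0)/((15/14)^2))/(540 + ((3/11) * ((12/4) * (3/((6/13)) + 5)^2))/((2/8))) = 18754778/4012875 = 4.67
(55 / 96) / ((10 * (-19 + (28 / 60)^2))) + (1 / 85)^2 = -5690161 / 1954102400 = -0.00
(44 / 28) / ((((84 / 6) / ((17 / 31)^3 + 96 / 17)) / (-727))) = -23538825629 / 49631806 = -474.27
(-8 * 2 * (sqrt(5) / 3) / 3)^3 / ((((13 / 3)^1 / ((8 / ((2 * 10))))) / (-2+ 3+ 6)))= -57344 * sqrt(5) / 3159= -40.59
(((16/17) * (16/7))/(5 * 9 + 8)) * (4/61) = 1024/384727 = 0.00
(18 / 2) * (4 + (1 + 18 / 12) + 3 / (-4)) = 207 / 4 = 51.75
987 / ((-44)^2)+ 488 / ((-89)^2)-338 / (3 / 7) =-36256454111 / 46005168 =-788.10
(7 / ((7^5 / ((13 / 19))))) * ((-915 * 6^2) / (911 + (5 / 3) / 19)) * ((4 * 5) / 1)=-6423300 / 31172183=-0.21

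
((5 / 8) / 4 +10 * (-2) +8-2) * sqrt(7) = -443 * sqrt(7) / 32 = -36.63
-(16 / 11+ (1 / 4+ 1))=-119 / 44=-2.70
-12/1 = -12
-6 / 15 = -2 / 5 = -0.40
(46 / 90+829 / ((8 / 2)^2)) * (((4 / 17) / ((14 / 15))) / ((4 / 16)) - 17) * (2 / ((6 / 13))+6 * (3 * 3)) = -358458595 / 7344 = -48809.72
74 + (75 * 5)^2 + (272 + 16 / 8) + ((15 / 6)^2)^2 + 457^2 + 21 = 5598113 / 16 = 349882.06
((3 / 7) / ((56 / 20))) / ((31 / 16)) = 120 / 1519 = 0.08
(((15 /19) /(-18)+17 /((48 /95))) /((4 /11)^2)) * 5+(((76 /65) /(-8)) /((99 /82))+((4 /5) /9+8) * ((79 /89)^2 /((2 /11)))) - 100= 99625490913371 /82642010880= 1205.51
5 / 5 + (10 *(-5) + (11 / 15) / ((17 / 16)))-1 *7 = -14104 / 255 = -55.31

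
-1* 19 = -19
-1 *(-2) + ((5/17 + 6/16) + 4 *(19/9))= 13603/1224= 11.11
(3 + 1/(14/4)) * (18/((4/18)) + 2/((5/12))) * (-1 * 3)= -29601/35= -845.74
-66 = -66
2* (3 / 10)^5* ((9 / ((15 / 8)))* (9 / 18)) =729 / 62500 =0.01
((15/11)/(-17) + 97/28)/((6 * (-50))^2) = 0.00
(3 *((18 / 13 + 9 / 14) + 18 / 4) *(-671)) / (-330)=18117 / 455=39.82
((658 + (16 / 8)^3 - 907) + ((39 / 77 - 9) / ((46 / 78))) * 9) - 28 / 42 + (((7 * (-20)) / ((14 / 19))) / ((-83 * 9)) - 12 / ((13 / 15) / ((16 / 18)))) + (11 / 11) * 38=-5939190641 / 17198181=-345.34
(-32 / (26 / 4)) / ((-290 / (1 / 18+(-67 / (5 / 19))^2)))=466712752 / 424125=1100.41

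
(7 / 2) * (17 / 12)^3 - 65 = -190249 / 3456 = -55.05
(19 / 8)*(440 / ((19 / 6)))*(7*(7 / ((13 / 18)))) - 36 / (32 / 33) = 2324619 / 104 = 22352.11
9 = 9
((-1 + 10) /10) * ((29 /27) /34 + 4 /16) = 517 /2040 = 0.25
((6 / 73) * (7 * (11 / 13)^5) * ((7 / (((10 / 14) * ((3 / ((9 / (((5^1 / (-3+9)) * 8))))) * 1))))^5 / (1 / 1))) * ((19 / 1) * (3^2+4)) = 1071838293056679451149 / 10424765000000000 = 102816.54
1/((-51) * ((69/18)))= -2/391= -0.01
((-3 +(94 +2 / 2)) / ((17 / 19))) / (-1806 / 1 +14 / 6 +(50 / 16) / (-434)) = -41664 / 730847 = -0.06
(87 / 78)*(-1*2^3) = -116 / 13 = -8.92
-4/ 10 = -2/ 5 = -0.40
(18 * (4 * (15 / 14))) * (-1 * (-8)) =4320 / 7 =617.14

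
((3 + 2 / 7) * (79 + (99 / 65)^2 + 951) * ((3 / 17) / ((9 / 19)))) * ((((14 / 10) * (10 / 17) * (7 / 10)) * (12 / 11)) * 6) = 320207628216 / 67156375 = 4768.09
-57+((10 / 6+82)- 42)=-46 / 3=-15.33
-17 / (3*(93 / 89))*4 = -6052 / 279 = -21.69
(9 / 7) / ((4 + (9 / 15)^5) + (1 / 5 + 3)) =3125 / 17689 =0.18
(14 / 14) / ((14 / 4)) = 2 / 7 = 0.29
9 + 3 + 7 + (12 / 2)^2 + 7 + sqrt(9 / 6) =sqrt(6) / 2 + 62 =63.22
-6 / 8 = -0.75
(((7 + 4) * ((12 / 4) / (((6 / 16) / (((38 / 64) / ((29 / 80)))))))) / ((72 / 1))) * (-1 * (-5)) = 5225 / 522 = 10.01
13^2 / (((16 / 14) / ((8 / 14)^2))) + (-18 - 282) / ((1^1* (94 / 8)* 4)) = 13786 / 329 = 41.90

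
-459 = -459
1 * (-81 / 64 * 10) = -405 / 32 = -12.66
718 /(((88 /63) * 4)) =22617 /176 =128.51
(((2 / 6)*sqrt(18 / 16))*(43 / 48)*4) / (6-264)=-sqrt(2) / 288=-0.00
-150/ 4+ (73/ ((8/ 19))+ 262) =397.88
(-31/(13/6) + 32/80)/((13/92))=-83168/845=-98.42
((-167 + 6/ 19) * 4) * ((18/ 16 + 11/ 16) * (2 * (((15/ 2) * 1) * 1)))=-1377645/ 76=-18126.91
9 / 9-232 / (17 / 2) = -26.29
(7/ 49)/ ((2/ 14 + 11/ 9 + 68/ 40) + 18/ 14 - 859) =-90/ 538429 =-0.00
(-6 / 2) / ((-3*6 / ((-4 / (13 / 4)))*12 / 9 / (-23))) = 46 / 13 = 3.54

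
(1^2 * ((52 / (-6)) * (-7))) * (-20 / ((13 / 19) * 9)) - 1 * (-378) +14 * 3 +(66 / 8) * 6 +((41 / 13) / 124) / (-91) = 1079138591 / 3960684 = 272.46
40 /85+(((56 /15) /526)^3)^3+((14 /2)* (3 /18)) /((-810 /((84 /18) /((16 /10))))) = 29358824615312794329483262400186351 /62949454636416303825020114156250000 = 0.47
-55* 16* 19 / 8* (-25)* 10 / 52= 130625 / 13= 10048.08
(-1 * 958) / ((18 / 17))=-8143 / 9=-904.78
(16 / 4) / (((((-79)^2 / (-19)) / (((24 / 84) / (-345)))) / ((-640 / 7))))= -19456 / 21100821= -0.00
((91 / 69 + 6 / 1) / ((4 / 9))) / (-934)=-1515 / 85928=-0.02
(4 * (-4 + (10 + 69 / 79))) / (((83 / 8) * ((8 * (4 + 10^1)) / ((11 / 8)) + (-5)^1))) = 191136 / 5514437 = 0.03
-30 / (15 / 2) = -4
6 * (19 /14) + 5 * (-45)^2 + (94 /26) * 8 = 10162.07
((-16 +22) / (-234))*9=-3 / 13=-0.23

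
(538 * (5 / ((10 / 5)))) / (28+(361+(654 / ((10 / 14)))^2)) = 33625 / 20967809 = 0.00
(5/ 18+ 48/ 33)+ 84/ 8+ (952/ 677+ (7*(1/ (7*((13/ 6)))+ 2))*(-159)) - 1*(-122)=-1885269803/ 871299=-2163.75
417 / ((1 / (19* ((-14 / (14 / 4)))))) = -31692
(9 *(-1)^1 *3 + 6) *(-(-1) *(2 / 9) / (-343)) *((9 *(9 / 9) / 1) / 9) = 2 / 147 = 0.01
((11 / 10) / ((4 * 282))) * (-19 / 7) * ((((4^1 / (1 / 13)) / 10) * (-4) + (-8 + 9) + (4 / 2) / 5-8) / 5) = 28633 / 1974000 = 0.01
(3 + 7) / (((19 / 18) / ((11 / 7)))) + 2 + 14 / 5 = 13092 / 665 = 19.69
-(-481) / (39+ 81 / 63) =3367 / 282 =11.94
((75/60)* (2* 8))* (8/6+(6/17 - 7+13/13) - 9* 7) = -68660/51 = -1346.27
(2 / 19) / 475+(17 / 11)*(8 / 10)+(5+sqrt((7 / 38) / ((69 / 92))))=sqrt(798) / 57+619137 / 99275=6.73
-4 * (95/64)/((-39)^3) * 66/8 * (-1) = -1045/1265472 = -0.00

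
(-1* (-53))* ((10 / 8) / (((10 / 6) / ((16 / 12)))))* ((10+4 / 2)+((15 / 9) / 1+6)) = 3127 / 3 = 1042.33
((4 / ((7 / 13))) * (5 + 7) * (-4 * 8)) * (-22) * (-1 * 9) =-3953664 / 7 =-564809.14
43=43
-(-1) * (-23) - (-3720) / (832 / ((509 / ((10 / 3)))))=659.75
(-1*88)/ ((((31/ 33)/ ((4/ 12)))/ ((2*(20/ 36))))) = -9680/ 279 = -34.70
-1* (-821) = 821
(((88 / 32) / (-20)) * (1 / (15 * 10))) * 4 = -11 / 3000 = -0.00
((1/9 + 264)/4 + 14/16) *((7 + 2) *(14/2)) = 33719/8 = 4214.88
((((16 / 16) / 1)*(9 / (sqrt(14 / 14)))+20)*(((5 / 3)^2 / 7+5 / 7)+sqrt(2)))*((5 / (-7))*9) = -1305*sqrt(2) / 7-1450 / 7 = -470.79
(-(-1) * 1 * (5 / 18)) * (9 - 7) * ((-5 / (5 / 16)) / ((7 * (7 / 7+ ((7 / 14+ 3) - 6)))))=160 / 189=0.85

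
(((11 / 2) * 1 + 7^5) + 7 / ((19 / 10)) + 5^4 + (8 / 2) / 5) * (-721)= -12575670.62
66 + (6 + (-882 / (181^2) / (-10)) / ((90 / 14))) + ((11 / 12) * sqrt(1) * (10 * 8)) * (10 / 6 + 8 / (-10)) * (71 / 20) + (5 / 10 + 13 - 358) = -691087121 / 14742450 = -46.88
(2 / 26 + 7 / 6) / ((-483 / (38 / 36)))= -1843 / 678132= -0.00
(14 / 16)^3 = 343 / 512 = 0.67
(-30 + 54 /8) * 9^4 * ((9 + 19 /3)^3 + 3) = -2201526783 /4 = -550381695.75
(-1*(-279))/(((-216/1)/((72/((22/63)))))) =-5859/22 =-266.32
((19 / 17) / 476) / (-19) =-1 / 8092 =-0.00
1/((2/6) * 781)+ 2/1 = 1565/781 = 2.00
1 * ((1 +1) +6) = 8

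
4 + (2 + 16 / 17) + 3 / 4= 523 / 68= 7.69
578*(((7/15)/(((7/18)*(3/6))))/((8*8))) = 867/40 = 21.68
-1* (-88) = 88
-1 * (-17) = 17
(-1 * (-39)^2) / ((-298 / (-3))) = -4563 / 298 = -15.31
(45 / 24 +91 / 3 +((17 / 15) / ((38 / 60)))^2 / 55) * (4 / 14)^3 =0.75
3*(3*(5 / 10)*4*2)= 36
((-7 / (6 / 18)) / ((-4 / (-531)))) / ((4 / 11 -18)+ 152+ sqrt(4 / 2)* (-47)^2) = 12949497 / 336770948 -425791377* sqrt(2) / 673541896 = -0.86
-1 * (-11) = 11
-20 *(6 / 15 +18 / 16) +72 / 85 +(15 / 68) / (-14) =-29.67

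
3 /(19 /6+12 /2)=18 /55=0.33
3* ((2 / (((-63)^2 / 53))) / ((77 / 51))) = 1802 / 33957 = 0.05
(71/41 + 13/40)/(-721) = -3373/1182440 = -0.00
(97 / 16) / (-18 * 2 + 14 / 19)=-1843 / 10720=-0.17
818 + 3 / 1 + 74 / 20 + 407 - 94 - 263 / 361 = 4104467 / 3610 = 1136.97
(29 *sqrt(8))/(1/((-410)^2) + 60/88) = 107247800 *sqrt(2)/1260761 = 120.30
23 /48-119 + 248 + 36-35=6263 /48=130.48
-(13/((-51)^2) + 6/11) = -15749/28611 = -0.55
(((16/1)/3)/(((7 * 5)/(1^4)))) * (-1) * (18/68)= -24/595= -0.04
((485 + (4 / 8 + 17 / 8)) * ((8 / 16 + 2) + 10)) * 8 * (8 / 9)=390100 / 9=43344.44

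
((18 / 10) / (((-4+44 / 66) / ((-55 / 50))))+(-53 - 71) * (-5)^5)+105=193802797 / 500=387605.59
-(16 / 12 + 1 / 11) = -47 / 33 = -1.42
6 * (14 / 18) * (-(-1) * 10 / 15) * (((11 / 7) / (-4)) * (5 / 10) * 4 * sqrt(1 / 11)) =-2 * sqrt(11) / 9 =-0.74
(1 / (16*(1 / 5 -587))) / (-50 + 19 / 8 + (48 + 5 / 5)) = -5 / 64548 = -0.00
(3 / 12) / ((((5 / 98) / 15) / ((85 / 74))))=12495 / 148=84.43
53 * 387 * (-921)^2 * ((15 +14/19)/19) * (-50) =-260104153707450/361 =-720510121073.27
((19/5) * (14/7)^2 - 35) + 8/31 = -3029/155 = -19.54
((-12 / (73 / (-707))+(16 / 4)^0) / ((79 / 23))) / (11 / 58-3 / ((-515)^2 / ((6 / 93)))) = 93854157060050 / 521575421159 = 179.94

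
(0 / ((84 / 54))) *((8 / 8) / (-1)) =0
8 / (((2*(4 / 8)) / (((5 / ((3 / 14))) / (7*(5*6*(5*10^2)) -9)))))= 560 / 314973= 0.00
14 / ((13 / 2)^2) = 56 / 169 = 0.33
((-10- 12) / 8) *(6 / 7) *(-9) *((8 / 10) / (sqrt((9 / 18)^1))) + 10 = 10 + 594 *sqrt(2) / 35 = 34.00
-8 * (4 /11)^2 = -128 /121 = -1.06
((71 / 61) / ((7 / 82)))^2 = 33895684 / 182329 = 185.90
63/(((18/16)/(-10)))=-560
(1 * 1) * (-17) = -17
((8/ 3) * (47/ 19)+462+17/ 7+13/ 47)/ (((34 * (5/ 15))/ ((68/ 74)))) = 8838320/ 231287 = 38.21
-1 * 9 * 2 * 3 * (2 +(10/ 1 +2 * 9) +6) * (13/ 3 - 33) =55728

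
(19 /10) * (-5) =-9.50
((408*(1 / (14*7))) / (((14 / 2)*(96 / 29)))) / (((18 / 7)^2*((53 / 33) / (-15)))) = -27115 / 106848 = -0.25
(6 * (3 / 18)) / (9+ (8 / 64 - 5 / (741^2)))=4392648 / 40082873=0.11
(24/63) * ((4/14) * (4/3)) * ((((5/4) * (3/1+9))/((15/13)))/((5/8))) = 6656/2205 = 3.02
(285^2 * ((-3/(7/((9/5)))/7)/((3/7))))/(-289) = 146205/2023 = 72.27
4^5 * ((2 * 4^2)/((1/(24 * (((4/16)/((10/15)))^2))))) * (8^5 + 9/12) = 3623961600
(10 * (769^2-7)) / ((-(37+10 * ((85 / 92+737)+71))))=-272022840 / 373807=-727.71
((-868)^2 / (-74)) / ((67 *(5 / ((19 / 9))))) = -7157528 / 111555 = -64.16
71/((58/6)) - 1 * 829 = -821.66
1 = 1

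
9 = 9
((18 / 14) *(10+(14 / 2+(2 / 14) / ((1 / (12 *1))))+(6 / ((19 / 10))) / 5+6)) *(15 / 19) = 455085 / 17689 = 25.73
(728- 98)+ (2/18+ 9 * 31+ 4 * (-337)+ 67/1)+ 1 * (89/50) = -166549/450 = -370.11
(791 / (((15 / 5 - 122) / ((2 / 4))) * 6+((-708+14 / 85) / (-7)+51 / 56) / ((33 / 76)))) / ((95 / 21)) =-130462794 / 890149297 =-0.15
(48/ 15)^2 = 256/ 25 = 10.24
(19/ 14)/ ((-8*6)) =-19/ 672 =-0.03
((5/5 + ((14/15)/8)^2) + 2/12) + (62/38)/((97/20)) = 10062907/6634800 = 1.52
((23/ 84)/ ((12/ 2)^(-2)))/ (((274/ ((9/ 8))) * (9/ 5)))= 345/ 15344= 0.02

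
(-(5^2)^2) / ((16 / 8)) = -625 / 2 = -312.50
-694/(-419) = 694/419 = 1.66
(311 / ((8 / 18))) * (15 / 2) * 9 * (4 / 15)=12595.50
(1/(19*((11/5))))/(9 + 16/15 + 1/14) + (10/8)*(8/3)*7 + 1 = 32485303/1334883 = 24.34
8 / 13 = 0.62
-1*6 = -6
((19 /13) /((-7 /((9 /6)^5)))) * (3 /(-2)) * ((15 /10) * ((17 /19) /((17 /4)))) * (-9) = -19683 /2912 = -6.76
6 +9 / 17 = 111 / 17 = 6.53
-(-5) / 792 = 5 / 792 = 0.01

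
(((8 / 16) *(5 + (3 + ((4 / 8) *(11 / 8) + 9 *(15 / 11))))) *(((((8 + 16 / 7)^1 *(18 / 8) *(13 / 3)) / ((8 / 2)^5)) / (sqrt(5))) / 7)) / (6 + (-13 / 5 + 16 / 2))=61659 *sqrt(5) / 23969792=0.01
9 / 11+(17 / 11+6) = 92 / 11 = 8.36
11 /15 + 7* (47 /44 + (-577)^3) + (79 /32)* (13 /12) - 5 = -9466689584809 /7040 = -1344700225.11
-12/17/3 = -4/17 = -0.24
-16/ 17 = -0.94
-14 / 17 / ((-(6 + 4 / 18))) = 0.13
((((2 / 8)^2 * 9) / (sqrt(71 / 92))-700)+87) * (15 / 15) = -613+9 * sqrt(1633) / 568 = -612.36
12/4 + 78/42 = 4.86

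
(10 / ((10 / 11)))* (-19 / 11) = -19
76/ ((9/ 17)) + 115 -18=2165/ 9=240.56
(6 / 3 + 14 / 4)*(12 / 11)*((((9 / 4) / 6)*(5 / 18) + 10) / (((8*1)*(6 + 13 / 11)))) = 5335 / 5056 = 1.06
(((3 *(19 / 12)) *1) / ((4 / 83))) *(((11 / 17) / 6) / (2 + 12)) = 17347 / 22848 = 0.76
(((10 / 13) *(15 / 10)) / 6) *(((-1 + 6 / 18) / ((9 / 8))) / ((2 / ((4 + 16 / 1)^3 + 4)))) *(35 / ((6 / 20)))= -18676000 / 351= -53207.98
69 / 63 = 23 / 21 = 1.10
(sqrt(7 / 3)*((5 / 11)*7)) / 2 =35*sqrt(21) / 66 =2.43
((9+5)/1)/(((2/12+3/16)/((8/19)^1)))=5376/323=16.64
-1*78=-78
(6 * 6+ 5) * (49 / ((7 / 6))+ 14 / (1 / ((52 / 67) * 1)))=145222 / 67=2167.49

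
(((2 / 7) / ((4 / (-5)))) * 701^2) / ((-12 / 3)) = 43875.09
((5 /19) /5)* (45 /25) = 9 /95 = 0.09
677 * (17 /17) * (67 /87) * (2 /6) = 45359 /261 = 173.79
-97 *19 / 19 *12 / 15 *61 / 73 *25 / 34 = -59170 / 1241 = -47.68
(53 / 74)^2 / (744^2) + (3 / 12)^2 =189450505 / 3031163136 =0.06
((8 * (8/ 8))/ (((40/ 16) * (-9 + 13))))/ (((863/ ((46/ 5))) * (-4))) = -46/ 21575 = -0.00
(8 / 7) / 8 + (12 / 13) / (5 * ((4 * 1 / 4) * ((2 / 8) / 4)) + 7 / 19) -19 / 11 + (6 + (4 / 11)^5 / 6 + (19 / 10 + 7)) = 49457263487 / 3370797430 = 14.67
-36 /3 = -12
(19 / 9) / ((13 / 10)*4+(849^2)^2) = 95 / 23379933672279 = 0.00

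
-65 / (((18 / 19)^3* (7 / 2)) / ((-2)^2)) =-87.37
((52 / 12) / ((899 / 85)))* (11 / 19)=12155 / 51243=0.24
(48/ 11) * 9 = 432/ 11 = 39.27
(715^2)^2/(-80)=-52270200125/16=-3266887507.81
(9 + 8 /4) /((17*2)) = 11 /34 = 0.32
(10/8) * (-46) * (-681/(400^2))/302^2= 15663/5837056000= 0.00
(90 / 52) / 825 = 3 / 1430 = 0.00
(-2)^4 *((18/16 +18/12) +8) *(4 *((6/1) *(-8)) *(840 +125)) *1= -31497600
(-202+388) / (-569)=-186 / 569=-0.33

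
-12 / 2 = -6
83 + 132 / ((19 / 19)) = 215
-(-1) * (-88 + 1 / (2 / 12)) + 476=394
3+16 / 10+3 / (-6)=41 / 10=4.10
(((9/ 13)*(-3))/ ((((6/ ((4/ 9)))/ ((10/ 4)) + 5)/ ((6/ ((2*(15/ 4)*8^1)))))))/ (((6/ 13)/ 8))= -9/ 26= -0.35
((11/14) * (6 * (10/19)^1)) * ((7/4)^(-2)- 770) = -12445620/6517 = -1909.72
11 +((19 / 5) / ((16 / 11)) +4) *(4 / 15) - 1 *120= -32171 / 300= -107.24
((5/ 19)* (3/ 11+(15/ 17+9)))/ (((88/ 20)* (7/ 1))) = 47475/ 547162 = 0.09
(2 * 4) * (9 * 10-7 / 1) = 664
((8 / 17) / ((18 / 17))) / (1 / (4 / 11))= 16 / 99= 0.16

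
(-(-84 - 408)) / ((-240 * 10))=-41 / 200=-0.20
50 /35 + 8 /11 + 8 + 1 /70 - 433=-325579 /770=-422.83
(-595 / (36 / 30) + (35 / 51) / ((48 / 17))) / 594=-71365 / 85536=-0.83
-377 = -377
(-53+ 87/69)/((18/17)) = -10115/207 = -48.86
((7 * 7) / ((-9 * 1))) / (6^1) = -49 / 54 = -0.91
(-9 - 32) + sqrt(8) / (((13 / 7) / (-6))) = -41 - 84 * sqrt(2) / 13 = -50.14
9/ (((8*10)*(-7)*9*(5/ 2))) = -1/ 1400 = -0.00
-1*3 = -3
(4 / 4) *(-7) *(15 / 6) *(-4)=70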